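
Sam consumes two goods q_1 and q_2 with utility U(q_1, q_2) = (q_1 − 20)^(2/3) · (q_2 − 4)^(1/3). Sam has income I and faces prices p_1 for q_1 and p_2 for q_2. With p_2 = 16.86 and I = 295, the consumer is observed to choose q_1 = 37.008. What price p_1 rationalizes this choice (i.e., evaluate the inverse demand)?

MRS = 2·(q_2−4)/(q_1−20). Tangency with p_1/p_2 gives q_2−4 = (1/2)·(p_1/p_2)·(q_1−20).
Substituting into the budget: q_1* = 20 + 2/3·(I − 20·p_1 − 4·p_2)/p_1, and q_2* = 4 + 1/3·(…)/p_2.
Set q_1* = 37.008 in the demand function and solve for p_1: p_1 = 5.

p_1 = 5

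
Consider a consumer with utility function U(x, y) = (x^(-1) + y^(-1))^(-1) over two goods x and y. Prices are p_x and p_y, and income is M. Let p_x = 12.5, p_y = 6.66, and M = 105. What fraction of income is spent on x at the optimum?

share on x = 0.5781

With the ratio pinned down, the budget gives x* = M/(p_x + p_y·(y/x)) and y* = (y/x)·x*.
Numerically y/x = 1.369992, so x* = 105/(12.5 + 6.66·1.369992) = 4.8557 and y* = 1.369992·4.8557 = 6.6522.
Expenditure on x: 12.5·4.8557 = 60.696; share = 0.5781.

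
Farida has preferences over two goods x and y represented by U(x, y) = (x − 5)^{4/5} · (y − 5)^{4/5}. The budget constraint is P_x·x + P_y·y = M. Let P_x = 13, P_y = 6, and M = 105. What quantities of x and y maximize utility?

x* = 5.3846, y* = 5.8333

This is Cobb-Douglas in (x−5, y−5): tangency gives 0.8·P_y·(y−5) = 0.8·P_x·(x−5).
After buying the subsistence bundle (5, 5), a share 0.5 of the remaining income goes to x: x* = 5 + 0.5·(M − 5P_x − 5P_y)/P_x.
Discretionary income = 105 − 5·13 − 5·6 = 10; x* = 5 + 0.5·10/13 = 5.3846; y* = 5 + 0.5·10/6 = 5.8333.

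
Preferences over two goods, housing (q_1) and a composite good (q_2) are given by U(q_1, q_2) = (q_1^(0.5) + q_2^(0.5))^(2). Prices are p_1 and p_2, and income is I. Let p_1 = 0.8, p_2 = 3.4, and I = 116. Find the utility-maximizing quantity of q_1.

From the CES first-order condition, (q_2/q_1)^(0.5) = p_1/p_2.
Hence q_2/q_1 = (p_1/p_2)^(1/(0.5)), i.e. raised to the 2 power.
Substitute q_2 = (q_2/q_1)·q_1 into the budget: q_1* = I/(p_1 + p_2·(q_2/q_1)).
Numerically q_2/q_1 = 0.055363, so q_1* = 116/(0.8 + 3.4·0.055363) = 117.381.

q_1* = 117.381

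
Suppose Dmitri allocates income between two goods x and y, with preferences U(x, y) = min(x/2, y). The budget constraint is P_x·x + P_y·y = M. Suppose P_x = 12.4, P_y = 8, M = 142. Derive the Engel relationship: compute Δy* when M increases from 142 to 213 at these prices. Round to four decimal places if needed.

Leontief preferences: the optimum is at the kink where x/2 = y/1, i.e. y = (1/2)·x.
Budget: P_x·x + P_y·(1/2)·x = M, so (2·P_x + P_y)·x = 2·M.
Demand: x*(P_x,P_y,M) = 2·M/(2·P_x + P_y), y* = M/(2·P_x + P_y).
Here 2·12.4 + 8 = 32.8, giving y* = 4.3293.
At M' = 213: y* = 6.4939. Change: 6.4939 − 4.3293 = 2.1646.

Δy* = 2.1646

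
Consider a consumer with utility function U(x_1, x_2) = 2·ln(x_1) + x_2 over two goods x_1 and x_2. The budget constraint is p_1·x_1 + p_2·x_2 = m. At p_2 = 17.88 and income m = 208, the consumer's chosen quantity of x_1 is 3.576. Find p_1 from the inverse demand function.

Set MRS = p_1/p_2: (2/x_1)/1 = p_1/p_2.
So x_1*(p_1,p_2) = 2·p_2/p_1, independent of income; and x_2* = (m − 2·p_2)/p_2.
Set x_1* = 3.576 in the demand function and solve for p_1: p_1 = 10.

p_1 = 10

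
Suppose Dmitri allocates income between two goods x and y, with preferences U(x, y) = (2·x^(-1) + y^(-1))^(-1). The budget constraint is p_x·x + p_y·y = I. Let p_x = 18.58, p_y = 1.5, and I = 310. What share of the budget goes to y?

From the CES first-order condition, 2·(y/x)^(2) = p_x/p_y.
Solve for the ratio: y/x = [(1/2)·p_x/p_y]^(0.5).
With the ratio pinned down, the budget gives x* = I/(p_x + p_y·(y/x)) and y* = (y/x)·x*.
Numerically y/x = 2.488641, so x* = 310/(18.58 + 1.5·2.488641) = 13.8933 and y* = 2.488641·13.8933 = 34.5754.
Expenditure on y: 1.5·34.5754 = 51.863; share = 0.1673.

share on y = 0.1673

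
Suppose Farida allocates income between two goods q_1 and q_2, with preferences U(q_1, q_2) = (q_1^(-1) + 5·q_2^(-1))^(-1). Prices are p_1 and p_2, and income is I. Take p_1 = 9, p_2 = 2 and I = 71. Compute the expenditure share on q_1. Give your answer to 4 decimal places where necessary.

share on q_1 = 0.4868

MRS = MU_q_1/MU_q_2 = (1/5)·(q_2/q_1)^(2). Set equal to p_1/p_2.
Hence q_2/q_1 = (5·p_1/p_2)^(1/(2)), i.e. raised to the 0.5 power.
Substitute q_2 = (q_2/q_1)·q_1 into the budget: q_1* = I/(p_1 + p_2·(q_2/q_1)).
Numerically q_2/q_1 = 4.743416, so q_1* = 71/(9 + 2·4.743416) = 3.8406 and q_2* = 4.743416·3.8406 = 18.2174.
Expenditure on q_1: 9·3.8406 = 34.5651; share = 0.4868.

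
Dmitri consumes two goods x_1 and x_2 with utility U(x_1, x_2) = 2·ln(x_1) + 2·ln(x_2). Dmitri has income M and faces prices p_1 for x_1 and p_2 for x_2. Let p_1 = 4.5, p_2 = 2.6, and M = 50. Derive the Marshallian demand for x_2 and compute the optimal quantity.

The MRS is x_2/x_1. Set MRS = p_1/p_2.
Rearranging, p_2·x_2 = p_1·x_1. Substituting into the budget gives p_1·x_1·(1 + 1) = M.
Demand: x_1*(p_1,p_2,M) = 0.5·M/p_1 and x_2* = 0.5·M/p_2.
At p_1=4.5, p_2=2.6, M=50: x_2* = 0.5·50/2.6 = 9.6154.

x_2* = 9.6154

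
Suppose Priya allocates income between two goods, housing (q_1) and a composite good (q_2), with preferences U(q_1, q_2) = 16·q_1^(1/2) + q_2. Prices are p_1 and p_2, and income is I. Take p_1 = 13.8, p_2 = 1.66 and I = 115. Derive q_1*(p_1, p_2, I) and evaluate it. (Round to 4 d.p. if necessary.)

Solve: √q_1 = 8·p_2/p_1, so q_1*(p_1,p_2) = (8·p_2/p_1)², and q_2* = (I − p_1·q_1*)/p_2.
Plugging in: q_1* = (8·1.66/13.8)² = 0.9261.

q_1* = 0.9261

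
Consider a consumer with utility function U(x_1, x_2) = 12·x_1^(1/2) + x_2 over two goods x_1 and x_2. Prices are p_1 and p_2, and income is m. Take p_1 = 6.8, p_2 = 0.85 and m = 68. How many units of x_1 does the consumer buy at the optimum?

x_1* = 0.5625

MU_x_1 = 6/√x_1, MU_x_2 = 1. Tangency: 6/√x_1 = p_1/p_2.
Thus x_1* = (6·p_2/p_1)² — independent of m — with the rest of income spent on x_2.
Plugging in: x_1* = (6·0.85/6.8)² = 0.5625.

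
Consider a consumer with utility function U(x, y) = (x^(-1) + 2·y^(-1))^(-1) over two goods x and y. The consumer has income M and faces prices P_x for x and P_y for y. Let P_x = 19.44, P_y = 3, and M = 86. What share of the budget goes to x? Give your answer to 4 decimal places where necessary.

share on x = 0.6429

From the CES first-order condition, (1/2)·(y/x)^(2) = P_x/P_y.
Solve for the ratio: y/x = [2·P_x/P_y]^(0.5).
With the ratio pinned down, the budget gives x* = M/(P_x + P_y·(y/x)) and y* = (y/x)·x*.
Numerically y/x = 3.6, so x* = 86/(19.44 + 3·3.6) = 2.8439 and y* = 3.6·2.8439 = 10.2381.
Expenditure on x: 19.44·2.8439 = 55.2857; share = 0.6429.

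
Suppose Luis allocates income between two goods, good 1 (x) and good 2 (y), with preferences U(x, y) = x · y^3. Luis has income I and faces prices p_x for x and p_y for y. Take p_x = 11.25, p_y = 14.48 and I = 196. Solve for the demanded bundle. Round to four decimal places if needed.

The MRS is (1/3)·y/x. Set MRS = p_x/p_y.
So p_y·y = 3·p_x·x; combined with the budget, a share 0.25 of income goes to x.
Demand: x*(p_x,p_y,I) = 0.25·I/p_x and y* = 0.75·I/p_y.
At p_x=11.25, p_y=14.48, I=196: x* = 0.25·196/11.25 = 4.3556, y* = 10.1519.

x* = 4.3556, y* = 10.1519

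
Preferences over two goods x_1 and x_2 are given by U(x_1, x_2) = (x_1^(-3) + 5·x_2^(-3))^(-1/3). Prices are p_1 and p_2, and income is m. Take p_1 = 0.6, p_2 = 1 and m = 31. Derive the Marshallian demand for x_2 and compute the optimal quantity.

Numerically x_2/x_1 = 1.316074, so x_1* = 31/(0.6 + 1·1.316074) = 16.1789 and x_2* = 1.316074·16.1789 = 21.2927.

x_2* = 21.2927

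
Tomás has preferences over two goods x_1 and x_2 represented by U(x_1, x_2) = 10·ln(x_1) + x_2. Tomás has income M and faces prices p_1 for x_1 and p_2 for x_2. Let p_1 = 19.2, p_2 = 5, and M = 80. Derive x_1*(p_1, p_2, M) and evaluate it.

x_1* = 2.6042

MU_x_1 = 10/x_1, MU_x_2 = 1. Tangency: 10/x_1 = p_1/p_2.
So x_1*(p_1,p_2) = 10·p_2/p_1, independent of income; and x_2* = (M − 10·p_2)/p_2.
At the given prices: x_1* = 10·5/19.2 = 2.6042.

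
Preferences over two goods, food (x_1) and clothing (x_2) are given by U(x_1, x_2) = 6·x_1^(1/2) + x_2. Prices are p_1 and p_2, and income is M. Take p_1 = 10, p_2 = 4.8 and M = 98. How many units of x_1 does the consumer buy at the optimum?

x_1* = 2.0736

Set MRS = p_1/p_2: 3·x_1^(−1/2) = p_1/p_2.
Solve: √x_1 = 3·p_2/p_1, so x_1*(p_1,p_2) = (3·p_2/p_1)², and x_2* = (M − p_1·x_1*)/p_2.
Plugging in: x_1* = (3·4.8/10)² = 2.0736.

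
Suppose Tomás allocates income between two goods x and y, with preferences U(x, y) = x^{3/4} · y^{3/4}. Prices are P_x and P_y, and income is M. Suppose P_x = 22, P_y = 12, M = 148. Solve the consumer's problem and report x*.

Tangency: MRS = y/x = P_x/P_y.
So 0.75·P_y·y = 0.75·P_x·x; combined with the budget, a share 0.5 of income goes to x.
Demand: x*(P_x,P_y,M) = 0.5·M/P_x and y* = 0.5·M/P_y.
At P_x=22, P_y=12, M=148: x* = 0.5·148/22 = 3.3636.

x* = 3.3636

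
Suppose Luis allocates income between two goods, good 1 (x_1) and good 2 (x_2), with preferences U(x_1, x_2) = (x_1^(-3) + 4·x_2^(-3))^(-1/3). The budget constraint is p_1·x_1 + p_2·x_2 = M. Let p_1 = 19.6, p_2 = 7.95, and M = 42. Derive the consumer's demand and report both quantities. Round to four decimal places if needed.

Numerically x_2/x_1 = 1.772096, so x_1* = 42/(19.6 + 7.95·1.772096) = 1.2467 and x_2* = 1.772096·1.2467 = 2.2093.

x_1* = 1.2467, x_2* = 2.2093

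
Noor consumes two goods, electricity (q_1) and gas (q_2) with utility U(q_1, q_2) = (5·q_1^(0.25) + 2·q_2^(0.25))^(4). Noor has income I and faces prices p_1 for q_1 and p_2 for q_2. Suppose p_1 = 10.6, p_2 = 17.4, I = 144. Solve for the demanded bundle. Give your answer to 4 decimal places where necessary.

q_1* = 10.8693, q_2* = 1.6543

From the CES first-order condition, (5/2)·(q_2/q_1)^(0.75) = p_1/p_2.
Hence q_2/q_1 = ((2/5)·p_1/p_2)^(1/(0.75)), i.e. raised to the 4/3 power.
With the ratio pinned down, the budget gives q_1* = I/(p_1 + p_2·(q_2/q_1)) and q_2* = (q_2/q_1)·q_1*.
Numerically q_2/q_1 = 0.152203, so q_1* = 144/(10.6 + 17.4·0.152203) = 10.8693 and q_2* = 0.152203·10.8693 = 1.6543.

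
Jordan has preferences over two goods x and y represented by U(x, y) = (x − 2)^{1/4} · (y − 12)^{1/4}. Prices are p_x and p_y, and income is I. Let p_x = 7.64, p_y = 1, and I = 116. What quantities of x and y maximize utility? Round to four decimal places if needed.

This is Cobb-Douglas in (x−2, y−12): tangency gives 0.25·p_y·(y−12) = 0.25·p_x·(x−2).
Substituting into the budget: x* = 2 + 0.5·(I − 2·p_x − 12·p_y)/p_x, and y* = 12 + 0.5·(…)/p_y.
Discretionary income = 116 − 2·7.64 − 12·1 = 88.72; x* = 2 + 0.5·88.72/7.64 = 7.8063; y* = 12 + 0.5·88.72/1 = 56.36.

x* = 7.8063, y* = 56.36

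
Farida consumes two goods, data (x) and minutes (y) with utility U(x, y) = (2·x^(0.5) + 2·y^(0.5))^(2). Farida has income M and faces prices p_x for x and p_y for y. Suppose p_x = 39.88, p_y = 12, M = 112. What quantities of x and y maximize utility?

x* = 0.6496, y* = 7.1745

MU_x ∝ 2·x^(-0.5), MU_y ∝ 2·y^(-0.5), so MRS = (y/x)^(0.5) = p_x/p_y.
Solve for the ratio: y/x = [p_x/p_y]^(2).
Substitute y = (y/x)·x into the budget: x* = M/(p_x + p_y·(y/x)).
Numerically y/x = 11.044544, so x* = 112/(39.88 + 12·11.044544) = 0.6496 and y* = 11.044544·0.6496 = 7.1745.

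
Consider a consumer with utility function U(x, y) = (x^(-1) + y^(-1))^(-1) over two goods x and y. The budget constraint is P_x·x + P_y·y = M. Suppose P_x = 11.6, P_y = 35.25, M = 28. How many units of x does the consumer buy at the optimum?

From the CES first-order condition, (y/x)^(2) = P_x/P_y.
Hence y/x = (P_x/P_y)^(1/(2)), i.e. raised to the 0.5 power.
Substitute y = (y/x)·x into the budget: x* = M/(P_x + P_y·(y/x)).
Numerically y/x = 0.573653, so x* = 28/(11.6 + 35.25·0.573653) = 0.8799.

x* = 0.8799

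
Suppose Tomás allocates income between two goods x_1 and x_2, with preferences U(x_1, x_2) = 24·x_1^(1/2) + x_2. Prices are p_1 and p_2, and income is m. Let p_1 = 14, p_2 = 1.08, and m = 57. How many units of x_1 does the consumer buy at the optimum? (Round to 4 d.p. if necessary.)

x_1* = 0.8569

MU_x_1 = 12/√x_1, MU_x_2 = 1. Tangency: 12/√x_1 = p_1/p_2.
Thus x_1* = (12·p_2/p_1)² — independent of m — with the rest of income spent on x_2.
Plugging in: x_1* = (12·1.08/14)² = 0.8569.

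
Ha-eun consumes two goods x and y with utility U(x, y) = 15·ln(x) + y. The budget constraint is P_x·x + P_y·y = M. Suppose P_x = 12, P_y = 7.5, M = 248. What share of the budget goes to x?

So x*(P_x,P_y) = 15·P_y/P_x, independent of income; and y* = (M − 15·P_y)/P_y.
At the given prices: x* = 15·7.5/12 = 9.375, and y* = 18.0667.
Expenditure on x: 12·9.375 = 112.5; share = 0.4536.

share on x = 0.4536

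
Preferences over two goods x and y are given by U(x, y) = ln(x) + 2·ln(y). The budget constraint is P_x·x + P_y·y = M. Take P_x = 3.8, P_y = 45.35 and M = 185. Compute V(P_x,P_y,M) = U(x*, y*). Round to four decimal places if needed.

MU_x/MU_y = (y)/(2·x); tangency sets this equal to P_x/P_y.
Rearranging, P_y·y = 2·P_x·x. Substituting into the budget gives P_x·x·(1 + 2) = M.
Demand: x*(P_x,P_y,M) = 1/3·M/P_x and y* = 2/3·M/P_y.
At P_x=3.8, P_y=45.35, M=185: x* = 1/3·185/3.8 = 16.2281, y* = 2.7196.
Utility at the optimum: U(16.2281, 2.7196) = 4.7877.

V = 4.7877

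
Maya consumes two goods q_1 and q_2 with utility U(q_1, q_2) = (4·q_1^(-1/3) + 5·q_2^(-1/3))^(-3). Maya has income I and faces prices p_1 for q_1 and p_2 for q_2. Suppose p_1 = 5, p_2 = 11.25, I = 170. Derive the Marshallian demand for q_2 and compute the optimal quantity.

q_2* = 8.9379

From the CES first-order condition, (4/5)·(q_2/q_1)^(4/3) = p_1/p_2.
Solve for the ratio: q_2/q_1 = [(5/4)·p_1/p_2]^(0.75).
With the ratio pinned down, the budget gives q_1* = I/(p_1 + p_2·(q_2/q_1)) and q_2* = (q_2/q_1)·q_1*.
Numerically q_2/q_1 = 0.643496, so q_1* = 170/(5 + 11.25·0.643496) = 13.8897 and q_2* = 0.643496·13.8897 = 8.9379.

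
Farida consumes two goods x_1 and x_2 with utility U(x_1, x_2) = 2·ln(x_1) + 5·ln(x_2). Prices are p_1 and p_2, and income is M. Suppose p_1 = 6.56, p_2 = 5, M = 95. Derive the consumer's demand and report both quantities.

The MRS is (2/5)·x_2/x_1. Set MRS = p_1/p_2.
Rearranging, p_2·x_2 = (5/2)·p_1·x_1. Substituting into the budget gives p_1·x_1·(1 + (5/2)) = M.
Demand: x_1*(p_1,p_2,M) = 2/7·M/p_1 and x_2* = 5/7·M/p_2.
At p_1=6.56, p_2=5, M=95: x_1* = 2/7·95/6.56 = 4.1376, x_2* = 13.5714.

x_1* = 4.1376, x_2* = 13.5714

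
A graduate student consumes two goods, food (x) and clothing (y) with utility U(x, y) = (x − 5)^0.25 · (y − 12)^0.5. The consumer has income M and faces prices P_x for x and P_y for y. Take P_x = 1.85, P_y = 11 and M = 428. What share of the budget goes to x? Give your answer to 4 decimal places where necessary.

share on x = 0.2449

Discretionary income = 428 − 5·1.85 − 12·11 = 286.75; x* = 5 + 1/3·286.75/1.85 = 56.6667; y* = 12 + 2/3·286.75/11 = 29.3788.
Expenditure on x: 1.85·56.6667 = 104.8333; share = 0.2449.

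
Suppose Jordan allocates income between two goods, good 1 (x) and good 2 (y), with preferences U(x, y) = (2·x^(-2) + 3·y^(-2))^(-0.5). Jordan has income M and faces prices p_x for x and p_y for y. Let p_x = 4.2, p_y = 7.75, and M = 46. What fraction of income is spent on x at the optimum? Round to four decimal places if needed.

share on x = 0.3674

MRS = MU_x/MU_y = (2/3)·(y/x)^(3). Set equal to p_x/p_y.
Hence y/x = ((3/2)·p_x/p_y)^(1/(3)), i.e. raised to the 1/3 power.
With the ratio pinned down, the budget gives x* = M/(p_x + p_y·(y/x)) and y* = (y/x)·x*.
Numerically y/x = 0.933282, so x* = 46/(4.2 + 7.75·0.933282) = 4.0235 and y* = 0.933282·4.0235 = 3.755.
Expenditure on x: 4.2·4.0235 = 16.8985; share = 0.3674.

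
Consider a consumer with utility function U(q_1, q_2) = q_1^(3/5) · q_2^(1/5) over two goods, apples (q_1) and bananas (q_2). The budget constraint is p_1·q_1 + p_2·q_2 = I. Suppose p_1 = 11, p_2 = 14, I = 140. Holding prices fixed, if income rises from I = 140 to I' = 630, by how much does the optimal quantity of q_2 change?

Δq_2* = 8.75

The MRS is 3·q_2/q_1. Set MRS = p_1/p_2.
So 0.6·p_2·q_2 = 0.2·p_1·q_1; combined with the budget, a share 0.75 of income goes to q_1.
Demand: q_1*(p_1,p_2,I) = 0.75·I/p_1 and q_2* = 0.25·I/p_2.
At p_1=11, p_2=14, I=140: q_2* = 0.25·140/14 = 2.5.
At I' = 630: q_2* = 11.25. Change: 11.25 − 2.5 = 8.75.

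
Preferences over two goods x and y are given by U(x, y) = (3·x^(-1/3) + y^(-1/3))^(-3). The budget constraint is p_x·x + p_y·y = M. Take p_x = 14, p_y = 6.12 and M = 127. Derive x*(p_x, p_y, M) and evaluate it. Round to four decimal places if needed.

MU_x ∝ 3·x^(-4/3), MU_y ∝ y^(-4/3), so MRS = 3·(y/x)^(4/3) = p_x/p_y.
Hence y/x = ((1/3)·p_x/p_y)^(1/(4/3)), i.e. raised to the 0.75 power.
With the ratio pinned down, the budget gives x* = M/(p_x + p_y·(y/x)) and y* = (y/x)·x*.
Numerically y/x = 0.816003, so x* = 127/(14 + 6.12·0.816003) = 6.6863.

x* = 6.6863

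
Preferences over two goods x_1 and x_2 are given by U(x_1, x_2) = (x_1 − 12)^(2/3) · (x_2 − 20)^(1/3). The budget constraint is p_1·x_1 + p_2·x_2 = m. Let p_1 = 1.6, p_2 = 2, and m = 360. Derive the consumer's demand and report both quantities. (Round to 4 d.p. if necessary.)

This is Cobb-Douglas in (x_1−12, x_2−20): tangency gives 2/3·p_2·(x_2−20) = 1/3·p_1·(x_1−12).
After buying the subsistence bundle (12, 20), a share 2/3 of the remaining income goes to x_1: x_1* = 12 + 2/3·(m − 12p_1 − 20p_2)/p_1.
Discretionary income = 360 − 12·1.6 − 20·2 = 300.8; x_1* = 12 + 2/3·300.8/1.6 = 137.3333; x_2* = 20 + 1/3·300.8/2 = 70.1333.

x_1* = 137.3333, x_2* = 70.1333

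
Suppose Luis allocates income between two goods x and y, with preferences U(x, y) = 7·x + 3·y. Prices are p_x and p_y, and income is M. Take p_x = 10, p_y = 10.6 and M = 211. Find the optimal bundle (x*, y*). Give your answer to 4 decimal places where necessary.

x* = 21.1, y* = 0

Linear utility — the consumer picks whichever good has higher MU/price: 7/10 = 0.7 vs 3/10.6 = 0.283.
x gives more utility per dollar, so spend all income on x: x* = M/p_x, y* = 0.
Numerically: x* = 21.1, y* = 0.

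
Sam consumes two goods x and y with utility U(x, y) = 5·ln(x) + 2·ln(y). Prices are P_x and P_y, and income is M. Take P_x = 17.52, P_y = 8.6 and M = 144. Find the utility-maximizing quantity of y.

y* = 4.7841

The MRS is (5/2)·y/x. Set MRS = P_x/P_y.
Rearranging, P_y·y = (2/5)·P_x·x. Substituting into the budget gives P_x·x·(1 + (2/5)) = M.
Demand: x*(P_x,P_y,M) = 5/7·M/P_x and y* = 2/7·M/P_y.
At P_x=17.52, P_y=8.6, M=144: y* = 2/7·144/8.6 = 4.7841.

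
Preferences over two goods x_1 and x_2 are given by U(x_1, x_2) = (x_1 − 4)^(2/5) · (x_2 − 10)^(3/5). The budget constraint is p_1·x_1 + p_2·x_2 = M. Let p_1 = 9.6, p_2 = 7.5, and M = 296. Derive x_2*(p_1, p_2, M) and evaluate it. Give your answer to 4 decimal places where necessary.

MRS = (2/3)·(x_2−10)/(x_1−4). Tangency with p_1/p_2 gives x_2−10 = (3/2)·(p_1/p_2)·(x_1−4).
Substituting into the budget: x_1* = 4 + 0.4·(M − 4·p_1 − 10·p_2)/p_1, and x_2* = 10 + 0.6·(…)/p_2.
Discretionary income = 296 − 4·9.6 − 10·7.5 = 182.6; x_2* = 10 + 0.6·182.6/7.5 = 24.608.

x_2* = 24.608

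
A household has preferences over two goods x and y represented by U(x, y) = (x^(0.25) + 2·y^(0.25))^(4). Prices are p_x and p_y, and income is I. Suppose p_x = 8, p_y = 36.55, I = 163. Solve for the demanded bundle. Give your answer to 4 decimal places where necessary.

x* = 8.0898, y* = 2.689

Numerically y/x = 0.332387, so x* = 163/(8 + 36.55·0.332387) = 8.0898 and y* = 0.332387·8.0898 = 2.689.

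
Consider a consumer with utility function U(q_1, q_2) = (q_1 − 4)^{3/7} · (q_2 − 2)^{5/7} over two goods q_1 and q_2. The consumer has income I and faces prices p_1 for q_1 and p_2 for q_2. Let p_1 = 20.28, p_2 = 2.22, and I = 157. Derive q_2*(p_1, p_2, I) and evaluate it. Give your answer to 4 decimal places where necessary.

q_2* = 22.1126

This is Cobb-Douglas in (q_1−4, q_2−2): tangency gives 3/7·p_2·(q_2−2) = 5/7·p_1·(q_1−4).
After buying the subsistence bundle (4, 2), a share 0.375 of the remaining income goes to q_1: q_1* = 4 + 0.375·(I − 4p_1 − 2p_2)/p_1.
Discretionary income = 157 − 4·20.28 − 2·2.22 = 71.44; q_2* = 2 + 0.625·71.44/2.22 = 22.1126.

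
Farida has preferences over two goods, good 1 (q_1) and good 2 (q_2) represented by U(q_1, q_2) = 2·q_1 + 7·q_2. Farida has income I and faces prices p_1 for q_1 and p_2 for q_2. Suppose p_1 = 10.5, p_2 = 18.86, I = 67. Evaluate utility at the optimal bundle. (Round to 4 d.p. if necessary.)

V = 24.8674

Perfect substitutes: compare marginal utility per dollar. 2/p_1 vs 7/p_2 → 0.1905 vs 0.3712.
q_2 gives more utility per dollar, so spend all income on q_2: q_2* = I/p_2, q_1* = 0.
Numerically: q_1* = 0, q_2* = 3.5525.
Utility at the optimum: U(0, 3.5525) = 24.8674.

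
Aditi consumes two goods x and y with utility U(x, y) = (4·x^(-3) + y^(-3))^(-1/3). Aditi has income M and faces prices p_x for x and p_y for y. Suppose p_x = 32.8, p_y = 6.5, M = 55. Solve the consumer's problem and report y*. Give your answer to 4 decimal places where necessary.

Numerically y/x = 1.059803, so x* = 55/(32.8 + 6.5·1.059803) = 1.3858 and y* = 1.059803·1.3858 = 1.4687.

y* = 1.4687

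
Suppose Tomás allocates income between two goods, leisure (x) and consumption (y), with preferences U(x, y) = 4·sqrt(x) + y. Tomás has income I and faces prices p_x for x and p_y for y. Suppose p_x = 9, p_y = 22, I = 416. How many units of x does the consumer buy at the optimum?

Set MRS = p_x/p_y: 2·x^(−1/2) = p_x/p_y.
Thus x* = (2·p_y/p_x)² — independent of I — with the rest of income spent on y.
Plugging in: x* = (2·22/9)² = 23.9012.

x* = 23.9012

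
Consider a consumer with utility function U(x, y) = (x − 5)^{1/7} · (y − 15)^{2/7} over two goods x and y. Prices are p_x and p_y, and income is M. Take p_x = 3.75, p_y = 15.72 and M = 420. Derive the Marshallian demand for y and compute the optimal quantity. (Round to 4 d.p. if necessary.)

This is Cobb-Douglas in (x−5, y−15): tangency gives 1/7·p_y·(y−15) = 2/7·p_x·(x−5).
After buying the subsistence bundle (5, 15), a share 1/3 of the remaining income goes to x: x* = 5 + 1/3·(M − 5p_x − 15p_y)/p_x.
Discretionary income = 420 − 5·3.75 − 15·15.72 = 165.45; y* = 15 + 2/3·165.45/15.72 = 22.0165.

y* = 22.0165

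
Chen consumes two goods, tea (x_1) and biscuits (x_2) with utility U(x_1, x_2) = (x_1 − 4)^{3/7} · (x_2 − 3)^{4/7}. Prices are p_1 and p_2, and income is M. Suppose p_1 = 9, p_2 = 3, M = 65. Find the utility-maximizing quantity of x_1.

x_1* = 4.9524

MRS = (3/4)·(x_2−3)/(x_1−4). Tangency with p_1/p_2 gives x_2−3 = (4/3)·(p_1/p_2)·(x_1−4).
After buying the subsistence bundle (4, 3), a share 3/7 of the remaining income goes to x_1: x_1* = 4 + 3/7·(M − 4p_1 − 3p_2)/p_1.
Discretionary income = 65 − 4·9 − 3·3 = 20; x_1* = 4 + 3/7·20/9 = 4.9524.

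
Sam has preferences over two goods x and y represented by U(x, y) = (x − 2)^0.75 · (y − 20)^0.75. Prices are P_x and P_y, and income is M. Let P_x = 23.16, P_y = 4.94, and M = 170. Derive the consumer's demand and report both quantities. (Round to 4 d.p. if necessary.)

x* = 2.5371, y* = 22.5182

Substituting into the budget: x* = 2 + 0.5·(M − 2·P_x − 20·P_y)/P_x, and y* = 20 + 0.5·(…)/P_y.
Discretionary income = 170 − 2·23.16 − 20·4.94 = 24.88; x* = 2 + 0.5·24.88/23.16 = 2.5371; y* = 20 + 0.5·24.88/4.94 = 22.5182.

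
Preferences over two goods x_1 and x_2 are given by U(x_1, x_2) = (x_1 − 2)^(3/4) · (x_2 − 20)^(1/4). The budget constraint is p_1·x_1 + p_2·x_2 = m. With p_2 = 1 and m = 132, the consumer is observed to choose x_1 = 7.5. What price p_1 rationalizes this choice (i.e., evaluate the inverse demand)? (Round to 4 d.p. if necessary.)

p_1 = 12

Let x_1' = x_1−2, x_2' = x_2−20. MRS = 3·x_2'/x_1' = p_1/p_2.
After buying the subsistence bundle (2, 20), a share 0.75 of the remaining income goes to x_1: x_1* = 2 + 0.75·(m − 2p_1 − 20p_2)/p_1.
Set x_1* = 7.5 in the demand function and solve for p_1: p_1 = 12.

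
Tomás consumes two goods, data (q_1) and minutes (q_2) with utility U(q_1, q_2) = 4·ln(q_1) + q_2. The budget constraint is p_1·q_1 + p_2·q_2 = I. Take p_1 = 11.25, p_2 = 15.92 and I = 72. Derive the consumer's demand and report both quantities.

Set MRS = p_1/p_2: (4/q_1)/1 = p_1/p_2.
So q_1*(p_1,p_2) = 4·p_2/p_1, independent of income; and q_2* = (I − 4·p_2)/p_2.
At the given prices: q_1* = 4·15.92/11.25 = 5.6604, and q_2* = 0.5226.

q_1* = 5.6604, q_2* = 0.5226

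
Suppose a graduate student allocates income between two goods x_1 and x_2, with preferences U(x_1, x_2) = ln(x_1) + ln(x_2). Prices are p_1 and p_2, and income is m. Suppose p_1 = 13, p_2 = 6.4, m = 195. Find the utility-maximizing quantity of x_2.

x_2* = 15.2344

Demand: x_1*(p_1,p_2,m) = 0.5·m/p_1 and x_2* = 0.5·m/p_2.
At p_1=13, p_2=6.4, m=195: x_2* = 0.5·195/6.4 = 15.2344.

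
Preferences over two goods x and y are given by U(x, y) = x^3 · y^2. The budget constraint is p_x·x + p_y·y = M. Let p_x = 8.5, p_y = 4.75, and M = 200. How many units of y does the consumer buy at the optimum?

The MRS is (3/2)·y/x. Set MRS = p_x/p_y.
Rearranging, p_y·y = (2/3)·p_x·x. Substituting into the budget gives p_x·x·(1 + (2/3)) = M.
Demand: x*(p_x,p_y,M) = 0.6·M/p_x and y* = 0.4·M/p_y.
At p_x=8.5, p_y=4.75, M=200: y* = 0.4·200/4.75 = 16.8421.

y* = 16.8421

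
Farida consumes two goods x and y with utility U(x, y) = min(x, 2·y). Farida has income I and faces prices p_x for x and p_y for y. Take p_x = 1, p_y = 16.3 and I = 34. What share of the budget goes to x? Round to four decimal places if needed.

Leontief preferences: the optimum is at the kink where x/2 = y/1, i.e. y = (1/2)·x.
Budget: p_x·x + p_y·(1/2)·x = I, so (2·p_x + p_y)·x = 2·I.
Demand: x*(p_x,p_y,I) = 2·I/(2·p_x + p_y), y* = I/(2·p_x + p_y).
Here 2·1 + 16.3 = 18.3, giving x* = 3.7158 and y* = 1.8579.
Expenditure on x: 1·3.7158 = 3.7158; share = 0.1093.

share on x = 0.1093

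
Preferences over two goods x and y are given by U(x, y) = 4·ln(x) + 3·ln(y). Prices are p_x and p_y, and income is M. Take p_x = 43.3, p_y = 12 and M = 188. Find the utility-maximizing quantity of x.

x* = 2.481

Demand: x*(p_x,p_y,M) = 4/7·M/p_x and y* = 3/7·M/p_y.
At p_x=43.3, p_y=12, M=188: x* = 4/7·188/43.3 = 2.481.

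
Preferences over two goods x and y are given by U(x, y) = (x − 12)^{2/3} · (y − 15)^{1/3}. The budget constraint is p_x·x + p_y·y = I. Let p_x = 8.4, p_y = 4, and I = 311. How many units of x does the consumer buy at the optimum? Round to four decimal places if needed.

This is Cobb-Douglas in (x−12, y−15): tangency gives 2/3·p_y·(y−15) = 1/3·p_x·(x−12).
After buying the subsistence bundle (12, 15), a share 2/3 of the remaining income goes to x: x* = 12 + 2/3·(I − 12p_x − 15p_y)/p_x.
Discretionary income = 311 − 12·8.4 − 15·4 = 150.2; x* = 12 + 2/3·150.2/8.4 = 23.9206.

x* = 23.9206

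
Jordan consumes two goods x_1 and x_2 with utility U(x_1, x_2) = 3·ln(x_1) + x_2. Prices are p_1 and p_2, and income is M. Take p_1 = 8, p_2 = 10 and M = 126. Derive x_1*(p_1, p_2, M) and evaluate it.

At the given prices: x_1* = 3·10/8 = 3.75.

x_1* = 3.75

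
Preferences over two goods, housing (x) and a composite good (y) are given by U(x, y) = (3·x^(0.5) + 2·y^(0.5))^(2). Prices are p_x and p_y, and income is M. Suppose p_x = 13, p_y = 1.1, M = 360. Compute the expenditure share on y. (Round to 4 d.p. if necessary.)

MRS = MU_x/MU_y = (3/2)·(y/x)^(0.5). Set equal to p_x/p_y.
Hence y/x = ((2/3)·p_x/p_y)^(1/(0.5)), i.e. raised to the 2 power.
Substitute y = (y/x)·x into the budget: x* = M/(p_x + p_y·(y/x)).
Numerically y/x = 62.075298, so x* = 360/(13 + 1.1·62.075298) = 4.429 and y* = 62.075298·4.429 = 274.9302.
Expenditure on y: 1.1·274.9302 = 302.4233; share = 0.8401.

share on y = 0.8401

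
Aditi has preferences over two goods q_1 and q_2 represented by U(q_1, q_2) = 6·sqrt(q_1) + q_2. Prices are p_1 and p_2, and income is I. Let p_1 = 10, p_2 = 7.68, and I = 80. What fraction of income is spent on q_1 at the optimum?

share on q_1 = 0.6636

Solve: √q_1 = 3·p_2/p_1, so q_1*(p_1,p_2) = (3·p_2/p_1)², and q_2* = (I − p_1·q_1*)/p_2.
Plugging in: q_1* = (3·7.68/10)² = 5.3084, q_2* = 3.5047.
Expenditure on q_1: 10·5.3084 = 53.0842; share = 0.6636.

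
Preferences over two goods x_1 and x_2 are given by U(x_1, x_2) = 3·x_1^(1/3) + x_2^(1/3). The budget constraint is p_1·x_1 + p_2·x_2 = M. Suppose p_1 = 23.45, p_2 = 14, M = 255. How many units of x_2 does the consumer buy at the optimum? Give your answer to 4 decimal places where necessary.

MU_x_1 ∝ 3·x_1^(-2/3), MU_x_2 ∝ x_2^(-2/3), so MRS = 3·(x_2/x_1)^(2/3) = p_1/p_2.
Hence x_2/x_1 = ((1/3)·p_1/p_2)^(1/(2/3)), i.e. raised to the 1.5 power.
With the ratio pinned down, the budget gives x_1* = M/(p_1 + p_2·(x_2/x_1)) and x_2* = (x_2/x_1)·x_1*.
Numerically x_2/x_1 = 0.417196, so x_1* = 255/(23.45 + 14·0.417196) = 8.7058 and x_2* = 0.417196·8.7058 = 3.632.

x_2* = 3.632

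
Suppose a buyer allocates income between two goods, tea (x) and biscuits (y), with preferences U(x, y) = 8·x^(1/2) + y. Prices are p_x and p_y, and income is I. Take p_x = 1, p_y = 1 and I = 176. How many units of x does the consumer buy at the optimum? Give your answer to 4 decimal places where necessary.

Thus x* = (4·p_y/p_x)² — independent of I — with the rest of income spent on y.
Plugging in: x* = (4·1/1)² = 16.

x* = 16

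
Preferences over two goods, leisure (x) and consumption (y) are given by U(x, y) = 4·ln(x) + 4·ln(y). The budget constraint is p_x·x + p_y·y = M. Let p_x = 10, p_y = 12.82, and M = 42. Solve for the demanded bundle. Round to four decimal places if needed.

x* = 2.1, y* = 1.6381

MU_x/MU_y = (4·y)/(4·x); tangency sets this equal to p_x/p_y.
Rearranging, p_y·y = p_x·x. Substituting into the budget gives p_x·x·(1 + 1) = M.
Demand: x*(p_x,p_y,M) = 0.5·M/p_x and y* = 0.5·M/p_y.
At p_x=10, p_y=12.82, M=42: x* = 0.5·42/10 = 2.1, y* = 1.6381.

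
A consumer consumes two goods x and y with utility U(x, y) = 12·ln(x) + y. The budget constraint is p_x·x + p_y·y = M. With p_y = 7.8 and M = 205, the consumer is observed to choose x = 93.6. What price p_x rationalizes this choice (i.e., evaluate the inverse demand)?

p_x = 1

MU_x = 12/x, MU_y = 1. Tangency: 12/x = p_x/p_y.
So x*(p_x,p_y) = 12·p_y/p_x, independent of income; and y* = (M − 12·p_y)/p_y.
Set x* = 93.6 in the demand function and solve for p_x: p_x = 1.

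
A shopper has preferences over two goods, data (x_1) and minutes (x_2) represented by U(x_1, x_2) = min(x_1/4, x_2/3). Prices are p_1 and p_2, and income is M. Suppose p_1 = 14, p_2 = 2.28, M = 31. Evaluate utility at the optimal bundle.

V = 0.4933

Demand: x_1*(p_1,p_2,M) = 4·M/(4·p_1 + 3·p_2), x_2* = 3·M/(4·p_1 + 3·p_2).
Here 4·14 + 3·2.28 = 62.84, giving x_1* = 1.9733 and x_2* = 1.4799.
Utility at the optimum: U(1.9733, 1.4799) = 0.4933.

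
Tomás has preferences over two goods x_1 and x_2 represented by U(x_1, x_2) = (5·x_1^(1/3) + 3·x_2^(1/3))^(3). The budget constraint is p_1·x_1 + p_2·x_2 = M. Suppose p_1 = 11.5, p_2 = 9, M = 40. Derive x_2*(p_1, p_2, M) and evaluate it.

Numerically x_2/x_1 = 0.67129, so x_1* = 40/(11.5 + 9·0.67129) = 2.2803 and x_2* = 0.67129·2.2803 = 1.5307.

x_2* = 1.5307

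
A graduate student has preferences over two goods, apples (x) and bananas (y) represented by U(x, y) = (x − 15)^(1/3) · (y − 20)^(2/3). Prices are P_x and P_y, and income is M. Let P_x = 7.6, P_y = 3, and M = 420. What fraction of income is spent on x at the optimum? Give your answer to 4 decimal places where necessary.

Let x' = x−15, y' = y−20. MRS = (1/2)·y'/x' = P_x/P_y.
After buying the subsistence bundle (15, 20), a share 1/3 of the remaining income goes to x: x* = 15 + 1/3·(M − 15P_x − 20P_y)/P_x.
Discretionary income = 420 − 15·7.6 − 20·3 = 246; x* = 15 + 1/3·246/7.6 = 25.7895; y* = 20 + 2/3·246/3 = 74.6667.
Expenditure on x: 7.6·25.7895 = 196; share = 0.4667.

share on x = 0.4667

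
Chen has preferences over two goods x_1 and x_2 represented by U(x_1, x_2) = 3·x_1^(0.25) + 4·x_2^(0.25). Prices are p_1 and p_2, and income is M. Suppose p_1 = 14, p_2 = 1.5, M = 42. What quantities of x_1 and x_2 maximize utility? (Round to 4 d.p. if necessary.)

MRS = MU_x_1/MU_x_2 = (3/4)·(x_2/x_1)^(0.75). Set equal to p_1/p_2.
Solve for the ratio: x_2/x_1 = [(4/3)·p_1/p_2]^(4/3).
With the ratio pinned down, the budget gives x_1* = M/(p_1 + p_2·(x_2/x_1)) and x_2* = (x_2/x_1)·x_1*.
Numerically x_2/x_1 = 28.838147, so x_1* = 42/(14 + 1.5·28.838147) = 0.7335 and x_2* = 28.838147·0.7335 = 21.1537.

x_1* = 0.7335, x_2* = 21.1537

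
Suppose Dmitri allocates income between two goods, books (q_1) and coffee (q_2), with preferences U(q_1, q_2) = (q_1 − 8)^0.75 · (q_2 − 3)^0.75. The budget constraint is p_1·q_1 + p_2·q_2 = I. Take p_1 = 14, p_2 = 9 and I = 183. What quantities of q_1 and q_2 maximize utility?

MRS = (q_2−3)/(q_1−8). Tangency with p_1/p_2 gives q_2−3 = (p_1/p_2)·(q_1−8).
After buying the subsistence bundle (8, 3), a share 0.5 of the remaining income goes to q_1: q_1* = 8 + 0.5·(I − 8p_1 − 3p_2)/p_1.
Discretionary income = 183 − 8·14 − 3·9 = 44; q_1* = 8 + 0.5·44/14 = 9.5714; q_2* = 3 + 0.5·44/9 = 5.4444.

q_1* = 9.5714, q_2* = 5.4444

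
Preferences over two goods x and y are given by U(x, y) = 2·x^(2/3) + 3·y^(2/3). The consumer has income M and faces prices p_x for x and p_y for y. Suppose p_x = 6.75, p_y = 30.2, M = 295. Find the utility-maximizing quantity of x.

MU_x ∝ 2·x^(-1/3), MU_y ∝ 3·y^(-1/3), so MRS = (2/3)·(y/x)^(1/3) = p_x/p_y.
Hence y/x = ((3/2)·p_x/p_y)^(1/(1/3)), i.e. raised to the 3 power.
With the ratio pinned down, the budget gives x* = M/(p_x + p_y·(y/x)) and y* = (y/x)·x*.
Numerically y/x = 0.037685, so x* = 295/(6.75 + 30.2·0.037685) = 37.3982.

x* = 37.3982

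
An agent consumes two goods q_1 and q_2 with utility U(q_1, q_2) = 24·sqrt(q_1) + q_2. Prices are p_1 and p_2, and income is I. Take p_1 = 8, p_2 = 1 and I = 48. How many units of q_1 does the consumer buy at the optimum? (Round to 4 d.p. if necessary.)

MU_q_1 = 12/√q_1, MU_q_2 = 1. Tangency: 12/√q_1 = p_1/p_2.
Solve: √q_1 = 12·p_2/p_1, so q_1*(p_1,p_2) = (12·p_2/p_1)², and q_2* = (I − p_1·q_1*)/p_2.
Plugging in: q_1* = (12·1/8)² = 2.25.

q_1* = 2.25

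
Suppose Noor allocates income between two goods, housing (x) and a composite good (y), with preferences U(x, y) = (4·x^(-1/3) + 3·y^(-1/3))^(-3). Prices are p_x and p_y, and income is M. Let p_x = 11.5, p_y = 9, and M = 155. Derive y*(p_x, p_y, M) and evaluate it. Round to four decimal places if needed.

From the CES first-order condition, (4/3)·(y/x)^(4/3) = p_x/p_y.
Solve for the ratio: y/x = [(3/4)·p_x/p_y]^(0.75).
Substitute y = (y/x)·x into the budget: x* = M/(p_x + p_y·(y/x)).
Numerically y/x = 0.968584, so x* = 155/(11.5 + 9·0.968584) = 7.6667 and y* = 0.968584·7.6667 = 7.4259.

y* = 7.4259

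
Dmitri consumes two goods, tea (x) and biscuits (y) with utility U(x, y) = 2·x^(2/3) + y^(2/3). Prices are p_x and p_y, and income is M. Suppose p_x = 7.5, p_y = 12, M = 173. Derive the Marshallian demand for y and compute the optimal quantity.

y* = 0.6712

MRS = MU_x/MU_y = 2·(y/x)^(1/3). Set equal to p_x/p_y.
Hence y/x = ((1/2)·p_x/p_y)^(1/(1/3)), i.e. raised to the 3 power.
Substitute y = (y/x)·x into the budget: x* = M/(p_x + p_y·(y/x)).
Numerically y/x = 0.030518, so x* = 173/(7.5 + 12·0.030518) = 21.9928 and y* = 0.030518·21.9928 = 0.6712.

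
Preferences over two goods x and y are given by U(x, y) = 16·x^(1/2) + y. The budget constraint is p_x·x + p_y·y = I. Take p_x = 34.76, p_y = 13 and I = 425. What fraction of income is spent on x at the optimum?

share on x = 0.7321

Utility is quasi-linear in y; the FOC for x is 8/√x = p_x/p_y.
Solve: √x = 8·p_y/p_x, so x*(p_x,p_y) = (8·p_y/p_x)², and y* = (I − p_x·x*)/p_y.
Plugging in: x* = (8·13/34.76)² = 8.9517, y* = 8.7567.
Expenditure on x: 34.76·8.9517 = 311.1623; share = 0.7321.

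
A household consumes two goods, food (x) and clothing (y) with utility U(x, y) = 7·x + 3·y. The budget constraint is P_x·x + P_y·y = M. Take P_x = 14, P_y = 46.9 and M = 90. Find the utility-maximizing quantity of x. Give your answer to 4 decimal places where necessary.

Linear utility — the consumer picks whichever good has higher MU/price: 7/14 = 0.5 vs 3/46.9 = 0.064.
x gives more utility per dollar, so spend all income on x: x* = M/P_x, y* = 0.
Numerically: x* = 6.4286, y* = 0.

x* = 6.4286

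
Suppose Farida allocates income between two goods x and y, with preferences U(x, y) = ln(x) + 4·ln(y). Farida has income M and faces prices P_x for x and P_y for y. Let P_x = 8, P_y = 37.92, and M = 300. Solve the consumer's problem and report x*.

Tangency: MRS = (1/4)·y/x = P_x/P_y.
Rearranging, P_y·y = 4·P_x·x. Substituting into the budget gives P_x·x·(1 + 4) = M.
Demand: x*(P_x,P_y,M) = 0.2·M/P_x and y* = 0.8·M/P_y.
At P_x=8, P_y=37.92, M=300: x* = 0.2·300/8 = 7.5.

x* = 7.5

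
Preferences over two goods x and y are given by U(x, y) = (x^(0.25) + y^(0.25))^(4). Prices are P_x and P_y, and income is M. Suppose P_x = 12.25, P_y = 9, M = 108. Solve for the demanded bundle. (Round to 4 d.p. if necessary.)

MU_x ∝ x^(-0.75), MU_y ∝ y^(-0.75), so MRS = (y/x)^(0.75) = P_x/P_y.
Solve for the ratio: y/x = [P_x/P_y]^(4/3).
With the ratio pinned down, the budget gives x* = M/(P_x + P_y·(y/x)) and y* = (y/x)·x*.
Numerically y/x = 1.508429, so x* = 108/(12.25 + 9·1.508429) = 4.1819 and y* = 1.508429·4.1819 = 6.308.

x* = 4.1819, y* = 6.308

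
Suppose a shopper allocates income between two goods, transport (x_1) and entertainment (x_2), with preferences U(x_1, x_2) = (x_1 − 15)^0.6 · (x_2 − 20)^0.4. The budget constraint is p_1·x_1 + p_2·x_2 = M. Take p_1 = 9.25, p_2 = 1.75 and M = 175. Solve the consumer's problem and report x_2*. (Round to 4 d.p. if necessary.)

This is Cobb-Douglas in (x_1−15, x_2−20): tangency gives 0.6·p_2·(x_2−20) = 0.4·p_1·(x_1−15).
After buying the subsistence bundle (15, 20), a share 0.6 of the remaining income goes to x_1: x_1* = 15 + 0.6·(M − 15p_1 − 20p_2)/p_1.
Discretionary income = 175 − 15·9.25 − 20·1.75 = 1.25; x_2* = 20 + 0.4·1.25/1.75 = 20.2857.

x_2* = 20.2857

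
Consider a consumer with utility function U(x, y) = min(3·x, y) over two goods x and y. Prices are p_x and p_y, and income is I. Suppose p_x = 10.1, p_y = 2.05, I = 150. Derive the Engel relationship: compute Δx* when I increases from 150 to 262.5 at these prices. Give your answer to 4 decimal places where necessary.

With perfect complements, no substitution: consume in ratio x:y = 1:3.
Budget: p_x·x + p_y·3·x = I, so (p_x + 3·p_y)·x = I.
Demand: x*(p_x,p_y,I) = I/(p_x + 3·p_y), y* = 3·I/(p_x + 3·p_y).
Here 10.1 + 3·2.05 = 16.25, giving x* = 9.2308.
At I' = 262.5: x* = 16.1538. Change: 16.1538 − 9.2308 = 6.9231.

Δx* = 6.9231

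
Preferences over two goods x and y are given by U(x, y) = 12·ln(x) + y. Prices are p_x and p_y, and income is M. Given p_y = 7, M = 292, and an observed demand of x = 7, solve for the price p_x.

p_x = 12

Set MRS = p_x/p_y: (12/x)/1 = p_x/p_y.
So x*(p_x,p_y) = 12·p_y/p_x, independent of income; and y* = (M − 12·p_y)/p_y.
Set x* = 7 in the demand function and solve for p_x: p_x = 12.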